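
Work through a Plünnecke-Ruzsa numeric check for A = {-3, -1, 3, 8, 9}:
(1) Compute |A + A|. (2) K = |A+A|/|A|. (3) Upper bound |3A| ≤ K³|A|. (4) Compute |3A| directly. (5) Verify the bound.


|A| = 5.
Step 1: Compute A + A by enumerating all 25 pairs.
A + A = {-6, -4, -2, 0, 2, 5, 6, 7, 8, 11, 12, 16, 17, 18}, so |A + A| = 14.
Step 2: Doubling constant K = |A + A|/|A| = 14/5 = 14/5 ≈ 2.8000.
Step 3: Plünnecke-Ruzsa gives |3A| ≤ K³·|A| = (2.8000)³ · 5 ≈ 109.7600.
Step 4: Compute 3A = A + A + A directly by enumerating all triples (a,b,c) ∈ A³; |3A| = 28.
Step 5: Check 28 ≤ 109.7600? Yes ✓.

K = 14/5, Plünnecke-Ruzsa bound K³|A| ≈ 109.7600, |3A| = 28, inequality holds.


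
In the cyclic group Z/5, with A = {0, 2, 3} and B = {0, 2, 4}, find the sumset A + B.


Work in Z/5Z: reduce every sum a + b modulo 5.
Enumerate all 9 pairs:
a = 0: 0+0=0, 0+2=2, 0+4=4
a = 2: 2+0=2, 2+2=4, 2+4=1
a = 3: 3+0=3, 3+2=0, 3+4=2
Distinct residues collected: {0, 1, 2, 3, 4}
|A + B| = 5 (out of 5 total residues).

A + B = {0, 1, 2, 3, 4}


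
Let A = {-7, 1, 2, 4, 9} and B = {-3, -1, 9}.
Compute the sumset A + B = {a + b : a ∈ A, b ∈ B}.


A + B = {a + b : a ∈ A, b ∈ B}.
Enumerate all |A|·|B| = 5·3 = 15 pairs (a, b) and collect distinct sums.
a = -7: -7+-3=-10, -7+-1=-8, -7+9=2
a = 1: 1+-3=-2, 1+-1=0, 1+9=10
a = 2: 2+-3=-1, 2+-1=1, 2+9=11
a = 4: 4+-3=1, 4+-1=3, 4+9=13
a = 9: 9+-3=6, 9+-1=8, 9+9=18
Collecting distinct sums: A + B = {-10, -8, -2, -1, 0, 1, 2, 3, 6, 8, 10, 11, 13, 18}
|A + B| = 14

A + B = {-10, -8, -2, -1, 0, 1, 2, 3, 6, 8, 10, 11, 13, 18}


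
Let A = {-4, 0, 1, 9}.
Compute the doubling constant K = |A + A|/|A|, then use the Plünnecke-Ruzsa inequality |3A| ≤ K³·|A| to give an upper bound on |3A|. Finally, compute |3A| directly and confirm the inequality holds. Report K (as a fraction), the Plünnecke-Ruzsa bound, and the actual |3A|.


|A| = 4.
Step 1: Compute A + A by enumerating all 16 pairs.
A + A = {-8, -4, -3, 0, 1, 2, 5, 9, 10, 18}, so |A + A| = 10.
Step 2: Doubling constant K = |A + A|/|A| = 10/4 = 10/4 ≈ 2.5000.
Step 3: Plünnecke-Ruzsa gives |3A| ≤ K³·|A| = (2.5000)³ · 4 ≈ 62.5000.
Step 4: Compute 3A = A + A + A directly by enumerating all triples (a,b,c) ∈ A³; |3A| = 19.
Step 5: Check 19 ≤ 62.5000? Yes ✓.

K = 10/4, Plünnecke-Ruzsa bound K³|A| ≈ 62.5000, |3A| = 19, inequality holds.


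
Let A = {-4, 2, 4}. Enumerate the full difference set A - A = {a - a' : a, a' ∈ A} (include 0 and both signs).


A - A = {a - a' : a, a' ∈ A}.
Compute a - a' for each ordered pair (a, a'):
a = -4: -4--4=0, -4-2=-6, -4-4=-8
a = 2: 2--4=6, 2-2=0, 2-4=-2
a = 4: 4--4=8, 4-2=2, 4-4=0
Collecting distinct values (and noting 0 appears from a-a):
A - A = {-8, -6, -2, 0, 2, 6, 8}
|A - A| = 7

A - A = {-8, -6, -2, 0, 2, 6, 8}


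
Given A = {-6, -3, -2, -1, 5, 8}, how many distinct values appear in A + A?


A + A = {a + a' : a, a' ∈ A}; |A| = 6.
General bounds: 2|A| - 1 ≤ |A + A| ≤ |A|(|A|+1)/2, i.e. 11 ≤ |A + A| ≤ 21.
Lower bound 2|A|-1 is attained iff A is an arithmetic progression.
Enumerate sums a + a' for a ≤ a' (symmetric, so this suffices):
a = -6: -6+-6=-12, -6+-3=-9, -6+-2=-8, -6+-1=-7, -6+5=-1, -6+8=2
a = -3: -3+-3=-6, -3+-2=-5, -3+-1=-4, -3+5=2, -3+8=5
a = -2: -2+-2=-4, -2+-1=-3, -2+5=3, -2+8=6
a = -1: -1+-1=-2, -1+5=4, -1+8=7
a = 5: 5+5=10, 5+8=13
a = 8: 8+8=16
Distinct sums: {-12, -9, -8, -7, -6, -5, -4, -3, -2, -1, 2, 3, 4, 5, 6, 7, 10, 13, 16}
|A + A| = 19

|A + A| = 19


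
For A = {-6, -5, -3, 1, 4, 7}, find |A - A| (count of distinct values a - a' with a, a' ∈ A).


A - A = {a - a' : a, a' ∈ A}; |A| = 6.
Bounds: 2|A|-1 ≤ |A - A| ≤ |A|² - |A| + 1, i.e. 11 ≤ |A - A| ≤ 31.
Note: 0 ∈ A - A always (from a - a). The set is symmetric: if d ∈ A - A then -d ∈ A - A.
Enumerate nonzero differences d = a - a' with a > a' (then include -d):
Positive differences: {1, 2, 3, 4, 6, 7, 9, 10, 12, 13}
Full difference set: {0} ∪ (positive diffs) ∪ (negative diffs).
|A - A| = 1 + 2·10 = 21 (matches direct enumeration: 21).

|A - A| = 21


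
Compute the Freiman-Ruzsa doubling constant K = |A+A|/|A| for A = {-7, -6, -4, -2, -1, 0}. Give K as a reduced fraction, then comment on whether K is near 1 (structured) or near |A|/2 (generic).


|A| = 6.
Compute A + A by enumerating all 36 pairs.
A + A = {-14, -13, -12, -11, -10, -9, -8, -7, -6, -5, -4, -3, -2, -1, 0}, so |A + A| = 15.
K = |A + A| / |A| = 15/6 = 5/2 ≈ 2.5000.
Reference: AP of size 6 gives K = 11/6 ≈ 1.8333; a fully generic set of size 6 gives K ≈ 3.5000.

|A| = 6, |A + A| = 15, K = 15/6 = 5/2.


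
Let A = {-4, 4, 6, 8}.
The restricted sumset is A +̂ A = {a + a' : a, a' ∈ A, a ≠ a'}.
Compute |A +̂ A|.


Restricted sumset: A +̂ A = {a + a' : a ∈ A, a' ∈ A, a ≠ a'}.
Equivalently, take A + A and drop any sum 2a that is achievable ONLY as a + a for a ∈ A (i.e. sums representable only with equal summands).
Enumerate pairs (a, a') with a < a' (symmetric, so each unordered pair gives one sum; this covers all a ≠ a'):
  -4 + 4 = 0
  -4 + 6 = 2
  -4 + 8 = 4
  4 + 6 = 10
  4 + 8 = 12
  6 + 8 = 14
Collected distinct sums: {0, 2, 4, 10, 12, 14}
|A +̂ A| = 6
(Reference bound: |A +̂ A| ≥ 2|A| - 3 for |A| ≥ 2, with |A| = 4 giving ≥ 5.)

|A +̂ A| = 6


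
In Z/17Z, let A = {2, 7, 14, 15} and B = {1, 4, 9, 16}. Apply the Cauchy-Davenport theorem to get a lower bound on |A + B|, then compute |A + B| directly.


Cauchy-Davenport: |A + B| ≥ min(p, |A| + |B| - 1) for A, B nonempty in Z/pZ.
|A| = 4, |B| = 4, p = 17.
CD lower bound = min(17, 4 + 4 - 1) = min(17, 7) = 7.
Compute A + B mod 17 directly:
a = 2: 2+1=3, 2+4=6, 2+9=11, 2+16=1
a = 7: 7+1=8, 7+4=11, 7+9=16, 7+16=6
a = 14: 14+1=15, 14+4=1, 14+9=6, 14+16=13
a = 15: 15+1=16, 15+4=2, 15+9=7, 15+16=14
A + B = {1, 2, 3, 6, 7, 8, 11, 13, 14, 15, 16}, so |A + B| = 11.
Verify: 11 ≥ 7? Yes ✓.

CD lower bound = 7, actual |A + B| = 11.


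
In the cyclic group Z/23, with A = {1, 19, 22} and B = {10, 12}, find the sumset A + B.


Work in Z/23Z: reduce every sum a + b modulo 23.
Enumerate all 6 pairs:
a = 1: 1+10=11, 1+12=13
a = 19: 19+10=6, 19+12=8
a = 22: 22+10=9, 22+12=11
Distinct residues collected: {6, 8, 9, 11, 13}
|A + B| = 5 (out of 23 total residues).

A + B = {6, 8, 9, 11, 13}


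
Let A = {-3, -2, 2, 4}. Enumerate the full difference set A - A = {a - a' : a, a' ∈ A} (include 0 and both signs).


A - A = {a - a' : a, a' ∈ A}.
Compute a - a' for each ordered pair (a, a'):
a = -3: -3--3=0, -3--2=-1, -3-2=-5, -3-4=-7
a = -2: -2--3=1, -2--2=0, -2-2=-4, -2-4=-6
a = 2: 2--3=5, 2--2=4, 2-2=0, 2-4=-2
a = 4: 4--3=7, 4--2=6, 4-2=2, 4-4=0
Collecting distinct values (and noting 0 appears from a-a):
A - A = {-7, -6, -5, -4, -2, -1, 0, 1, 2, 4, 5, 6, 7}
|A - A| = 13

A - A = {-7, -6, -5, -4, -2, -1, 0, 1, 2, 4, 5, 6, 7}


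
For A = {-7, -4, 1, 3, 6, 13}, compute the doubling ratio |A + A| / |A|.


|A| = 6.
Compute A + A by enumerating all 36 pairs.
A + A = {-14, -11, -8, -6, -4, -3, -1, 2, 4, 6, 7, 9, 12, 14, 16, 19, 26}, so |A + A| = 17.
K = |A + A| / |A| = 17/6 (already in lowest terms) ≈ 2.8333.
Reference: AP of size 6 gives K = 11/6 ≈ 1.8333; a fully generic set of size 6 gives K ≈ 3.5000.

|A| = 6, |A + A| = 17, K = 17/6.


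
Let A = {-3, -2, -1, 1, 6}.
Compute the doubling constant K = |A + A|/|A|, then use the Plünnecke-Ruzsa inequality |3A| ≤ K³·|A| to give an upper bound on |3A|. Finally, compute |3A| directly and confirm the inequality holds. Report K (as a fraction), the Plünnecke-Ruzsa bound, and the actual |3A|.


|A| = 5.
Step 1: Compute A + A by enumerating all 25 pairs.
A + A = {-6, -5, -4, -3, -2, -1, 0, 2, 3, 4, 5, 7, 12}, so |A + A| = 13.
Step 2: Doubling constant K = |A + A|/|A| = 13/5 = 13/5 ≈ 2.6000.
Step 3: Plünnecke-Ruzsa gives |3A| ≤ K³·|A| = (2.6000)³ · 5 ≈ 87.8800.
Step 4: Compute 3A = A + A + A directly by enumerating all triples (a,b,c) ∈ A³; |3A| = 22.
Step 5: Check 22 ≤ 87.8800? Yes ✓.

K = 13/5, Plünnecke-Ruzsa bound K³|A| ≈ 87.8800, |3A| = 22, inequality holds.


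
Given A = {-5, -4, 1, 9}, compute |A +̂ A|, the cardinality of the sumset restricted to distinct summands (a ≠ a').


Restricted sumset: A +̂ A = {a + a' : a ∈ A, a' ∈ A, a ≠ a'}.
Equivalently, take A + A and drop any sum 2a that is achievable ONLY as a + a for a ∈ A (i.e. sums representable only with equal summands).
Enumerate pairs (a, a') with a < a' (symmetric, so each unordered pair gives one sum; this covers all a ≠ a'):
  -5 + -4 = -9
  -5 + 1 = -4
  -5 + 9 = 4
  -4 + 1 = -3
  -4 + 9 = 5
  1 + 9 = 10
Collected distinct sums: {-9, -4, -3, 4, 5, 10}
|A +̂ A| = 6
(Reference bound: |A +̂ A| ≥ 2|A| - 3 for |A| ≥ 2, with |A| = 4 giving ≥ 5.)

|A +̂ A| = 6


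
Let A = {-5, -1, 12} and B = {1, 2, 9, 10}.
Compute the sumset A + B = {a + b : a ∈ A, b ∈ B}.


A + B = {a + b : a ∈ A, b ∈ B}.
Enumerate all |A|·|B| = 3·4 = 12 pairs (a, b) and collect distinct sums.
a = -5: -5+1=-4, -5+2=-3, -5+9=4, -5+10=5
a = -1: -1+1=0, -1+2=1, -1+9=8, -1+10=9
a = 12: 12+1=13, 12+2=14, 12+9=21, 12+10=22
Collecting distinct sums: A + B = {-4, -3, 0, 1, 4, 5, 8, 9, 13, 14, 21, 22}
|A + B| = 12

A + B = {-4, -3, 0, 1, 4, 5, 8, 9, 13, 14, 21, 22}


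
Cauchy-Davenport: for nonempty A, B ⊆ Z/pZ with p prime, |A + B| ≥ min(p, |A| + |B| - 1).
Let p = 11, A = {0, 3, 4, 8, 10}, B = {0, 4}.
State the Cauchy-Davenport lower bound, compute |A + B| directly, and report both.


Cauchy-Davenport: |A + B| ≥ min(p, |A| + |B| - 1) for A, B nonempty in Z/pZ.
|A| = 5, |B| = 2, p = 11.
CD lower bound = min(11, 5 + 2 - 1) = min(11, 6) = 6.
Compute A + B mod 11 directly:
a = 0: 0+0=0, 0+4=4
a = 3: 3+0=3, 3+4=7
a = 4: 4+0=4, 4+4=8
a = 8: 8+0=8, 8+4=1
a = 10: 10+0=10, 10+4=3
A + B = {0, 1, 3, 4, 7, 8, 10}, so |A + B| = 7.
Verify: 7 ≥ 6? Yes ✓.

CD lower bound = 6, actual |A + B| = 7.


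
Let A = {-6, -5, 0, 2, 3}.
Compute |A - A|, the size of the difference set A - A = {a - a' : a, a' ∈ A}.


A - A = {a - a' : a, a' ∈ A}; |A| = 5.
Bounds: 2|A|-1 ≤ |A - A| ≤ |A|² - |A| + 1, i.e. 9 ≤ |A - A| ≤ 21.
Note: 0 ∈ A - A always (from a - a). The set is symmetric: if d ∈ A - A then -d ∈ A - A.
Enumerate nonzero differences d = a - a' with a > a' (then include -d):
Positive differences: {1, 2, 3, 5, 6, 7, 8, 9}
Full difference set: {0} ∪ (positive diffs) ∪ (negative diffs).
|A - A| = 1 + 2·8 = 17 (matches direct enumeration: 17).

|A - A| = 17


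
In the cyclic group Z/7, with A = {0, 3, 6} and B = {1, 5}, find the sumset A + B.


Work in Z/7Z: reduce every sum a + b modulo 7.
Enumerate all 6 pairs:
a = 0: 0+1=1, 0+5=5
a = 3: 3+1=4, 3+5=1
a = 6: 6+1=0, 6+5=4
Distinct residues collected: {0, 1, 4, 5}
|A + B| = 4 (out of 7 total residues).

A + B = {0, 1, 4, 5}


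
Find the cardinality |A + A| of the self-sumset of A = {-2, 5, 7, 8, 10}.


A + A = {a + a' : a, a' ∈ A}; |A| = 5.
General bounds: 2|A| - 1 ≤ |A + A| ≤ |A|(|A|+1)/2, i.e. 9 ≤ |A + A| ≤ 15.
Lower bound 2|A|-1 is attained iff A is an arithmetic progression.
Enumerate sums a + a' for a ≤ a' (symmetric, so this suffices):
a = -2: -2+-2=-4, -2+5=3, -2+7=5, -2+8=6, -2+10=8
a = 5: 5+5=10, 5+7=12, 5+8=13, 5+10=15
a = 7: 7+7=14, 7+8=15, 7+10=17
a = 8: 8+8=16, 8+10=18
a = 10: 10+10=20
Distinct sums: {-4, 3, 5, 6, 8, 10, 12, 13, 14, 15, 16, 17, 18, 20}
|A + A| = 14

|A + A| = 14


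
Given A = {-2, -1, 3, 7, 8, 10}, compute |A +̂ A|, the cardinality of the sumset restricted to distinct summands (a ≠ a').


Restricted sumset: A +̂ A = {a + a' : a ∈ A, a' ∈ A, a ≠ a'}.
Equivalently, take A + A and drop any sum 2a that is achievable ONLY as a + a for a ∈ A (i.e. sums representable only with equal summands).
Enumerate pairs (a, a') with a < a' (symmetric, so each unordered pair gives one sum; this covers all a ≠ a'):
  -2 + -1 = -3
  -2 + 3 = 1
  -2 + 7 = 5
  -2 + 8 = 6
  -2 + 10 = 8
  -1 + 3 = 2
  -1 + 7 = 6
  -1 + 8 = 7
  -1 + 10 = 9
  3 + 7 = 10
  3 + 8 = 11
  3 + 10 = 13
  7 + 8 = 15
  7 + 10 = 17
  8 + 10 = 18
Collected distinct sums: {-3, 1, 2, 5, 6, 7, 8, 9, 10, 11, 13, 15, 17, 18}
|A +̂ A| = 14
(Reference bound: |A +̂ A| ≥ 2|A| - 3 for |A| ≥ 2, with |A| = 6 giving ≥ 9.)

|A +̂ A| = 14


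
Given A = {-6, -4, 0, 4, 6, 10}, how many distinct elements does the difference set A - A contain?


A - A = {a - a' : a, a' ∈ A}; |A| = 6.
Bounds: 2|A|-1 ≤ |A - A| ≤ |A|² - |A| + 1, i.e. 11 ≤ |A - A| ≤ 31.
Note: 0 ∈ A - A always (from a - a). The set is symmetric: if d ∈ A - A then -d ∈ A - A.
Enumerate nonzero differences d = a - a' with a > a' (then include -d):
Positive differences: {2, 4, 6, 8, 10, 12, 14, 16}
Full difference set: {0} ∪ (positive diffs) ∪ (negative diffs).
|A - A| = 1 + 2·8 = 17 (matches direct enumeration: 17).

|A - A| = 17


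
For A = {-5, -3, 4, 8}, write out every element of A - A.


A - A = {a - a' : a, a' ∈ A}.
Compute a - a' for each ordered pair (a, a'):
a = -5: -5--5=0, -5--3=-2, -5-4=-9, -5-8=-13
a = -3: -3--5=2, -3--3=0, -3-4=-7, -3-8=-11
a = 4: 4--5=9, 4--3=7, 4-4=0, 4-8=-4
a = 8: 8--5=13, 8--3=11, 8-4=4, 8-8=0
Collecting distinct values (and noting 0 appears from a-a):
A - A = {-13, -11, -9, -7, -4, -2, 0, 2, 4, 7, 9, 11, 13}
|A - A| = 13

A - A = {-13, -11, -9, -7, -4, -2, 0, 2, 4, 7, 9, 11, 13}


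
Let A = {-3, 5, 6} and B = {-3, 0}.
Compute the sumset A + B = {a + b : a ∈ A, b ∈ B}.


A + B = {a + b : a ∈ A, b ∈ B}.
Enumerate all |A|·|B| = 3·2 = 6 pairs (a, b) and collect distinct sums.
a = -3: -3+-3=-6, -3+0=-3
a = 5: 5+-3=2, 5+0=5
a = 6: 6+-3=3, 6+0=6
Collecting distinct sums: A + B = {-6, -3, 2, 3, 5, 6}
|A + B| = 6

A + B = {-6, -3, 2, 3, 5, 6}


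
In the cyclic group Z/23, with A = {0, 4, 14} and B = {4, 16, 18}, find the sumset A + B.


Work in Z/23Z: reduce every sum a + b modulo 23.
Enumerate all 9 pairs:
a = 0: 0+4=4, 0+16=16, 0+18=18
a = 4: 4+4=8, 4+16=20, 4+18=22
a = 14: 14+4=18, 14+16=7, 14+18=9
Distinct residues collected: {4, 7, 8, 9, 16, 18, 20, 22}
|A + B| = 8 (out of 23 total residues).

A + B = {4, 7, 8, 9, 16, 18, 20, 22}


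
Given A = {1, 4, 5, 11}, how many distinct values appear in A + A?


A + A = {a + a' : a, a' ∈ A}; |A| = 4.
General bounds: 2|A| - 1 ≤ |A + A| ≤ |A|(|A|+1)/2, i.e. 7 ≤ |A + A| ≤ 10.
Lower bound 2|A|-1 is attained iff A is an arithmetic progression.
Enumerate sums a + a' for a ≤ a' (symmetric, so this suffices):
a = 1: 1+1=2, 1+4=5, 1+5=6, 1+11=12
a = 4: 4+4=8, 4+5=9, 4+11=15
a = 5: 5+5=10, 5+11=16
a = 11: 11+11=22
Distinct sums: {2, 5, 6, 8, 9, 10, 12, 15, 16, 22}
|A + A| = 10

|A + A| = 10


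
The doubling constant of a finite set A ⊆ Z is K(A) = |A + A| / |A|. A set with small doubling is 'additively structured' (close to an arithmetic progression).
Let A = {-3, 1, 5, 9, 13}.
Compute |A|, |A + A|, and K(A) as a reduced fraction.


|A| = 5.
Compute A + A by enumerating all 25 pairs.
A + A = {-6, -2, 2, 6, 10, 14, 18, 22, 26}, so |A + A| = 9.
K = |A + A| / |A| = 9/5 (already in lowest terms) ≈ 1.8000.
Reference: AP of size 5 gives K = 9/5 ≈ 1.8000; a fully generic set of size 5 gives K ≈ 3.0000.

|A| = 5, |A + A| = 9, K = 9/5.


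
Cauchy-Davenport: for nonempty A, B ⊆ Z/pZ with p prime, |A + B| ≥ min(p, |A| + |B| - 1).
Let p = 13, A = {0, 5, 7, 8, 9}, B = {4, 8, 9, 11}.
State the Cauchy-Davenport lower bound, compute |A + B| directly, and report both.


Cauchy-Davenport: |A + B| ≥ min(p, |A| + |B| - 1) for A, B nonempty in Z/pZ.
|A| = 5, |B| = 4, p = 13.
CD lower bound = min(13, 5 + 4 - 1) = min(13, 8) = 8.
Compute A + B mod 13 directly:
a = 0: 0+4=4, 0+8=8, 0+9=9, 0+11=11
a = 5: 5+4=9, 5+8=0, 5+9=1, 5+11=3
a = 7: 7+4=11, 7+8=2, 7+9=3, 7+11=5
a = 8: 8+4=12, 8+8=3, 8+9=4, 8+11=6
a = 9: 9+4=0, 9+8=4, 9+9=5, 9+11=7
A + B = {0, 1, 2, 3, 4, 5, 6, 7, 8, 9, 11, 12}, so |A + B| = 12.
Verify: 12 ≥ 8? Yes ✓.

CD lower bound = 8, actual |A + B| = 12.


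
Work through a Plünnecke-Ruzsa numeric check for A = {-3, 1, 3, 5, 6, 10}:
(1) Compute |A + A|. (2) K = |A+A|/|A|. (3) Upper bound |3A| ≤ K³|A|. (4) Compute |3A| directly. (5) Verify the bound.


|A| = 6.
Step 1: Compute A + A by enumerating all 36 pairs.
A + A = {-6, -2, 0, 2, 3, 4, 6, 7, 8, 9, 10, 11, 12, 13, 15, 16, 20}, so |A + A| = 17.
Step 2: Doubling constant K = |A + A|/|A| = 17/6 = 17/6 ≈ 2.8333.
Step 3: Plünnecke-Ruzsa gives |3A| ≤ K³·|A| = (2.8333)³ · 6 ≈ 136.4722.
Step 4: Compute 3A = A + A + A directly by enumerating all triples (a,b,c) ∈ A³; |3A| = 30.
Step 5: Check 30 ≤ 136.4722? Yes ✓.

K = 17/6, Plünnecke-Ruzsa bound K³|A| ≈ 136.4722, |3A| = 30, inequality holds.


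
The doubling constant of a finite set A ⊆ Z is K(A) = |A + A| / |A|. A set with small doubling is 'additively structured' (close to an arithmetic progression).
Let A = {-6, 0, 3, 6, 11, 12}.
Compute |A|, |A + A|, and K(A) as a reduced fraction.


|A| = 6.
Compute A + A by enumerating all 36 pairs.
A + A = {-12, -6, -3, 0, 3, 5, 6, 9, 11, 12, 14, 15, 17, 18, 22, 23, 24}, so |A + A| = 17.
K = |A + A| / |A| = 17/6 (already in lowest terms) ≈ 2.8333.
Reference: AP of size 6 gives K = 11/6 ≈ 1.8333; a fully generic set of size 6 gives K ≈ 3.5000.

|A| = 6, |A + A| = 17, K = 17/6.


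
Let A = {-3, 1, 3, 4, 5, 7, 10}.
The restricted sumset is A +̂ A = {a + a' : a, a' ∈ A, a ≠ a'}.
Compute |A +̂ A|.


Restricted sumset: A +̂ A = {a + a' : a ∈ A, a' ∈ A, a ≠ a'}.
Equivalently, take A + A and drop any sum 2a that is achievable ONLY as a + a for a ∈ A (i.e. sums representable only with equal summands).
Enumerate pairs (a, a') with a < a' (symmetric, so each unordered pair gives one sum; this covers all a ≠ a'):
  -3 + 1 = -2
  -3 + 3 = 0
  -3 + 4 = 1
  -3 + 5 = 2
  -3 + 7 = 4
  -3 + 10 = 7
  1 + 3 = 4
  1 + 4 = 5
  1 + 5 = 6
  1 + 7 = 8
  1 + 10 = 11
  3 + 4 = 7
  3 + 5 = 8
  3 + 7 = 10
  3 + 10 = 13
  4 + 5 = 9
  4 + 7 = 11
  4 + 10 = 14
  5 + 7 = 12
  5 + 10 = 15
  7 + 10 = 17
Collected distinct sums: {-2, 0, 1, 2, 4, 5, 6, 7, 8, 9, 10, 11, 12, 13, 14, 15, 17}
|A +̂ A| = 17
(Reference bound: |A +̂ A| ≥ 2|A| - 3 for |A| ≥ 2, with |A| = 7 giving ≥ 11.)

|A +̂ A| = 17


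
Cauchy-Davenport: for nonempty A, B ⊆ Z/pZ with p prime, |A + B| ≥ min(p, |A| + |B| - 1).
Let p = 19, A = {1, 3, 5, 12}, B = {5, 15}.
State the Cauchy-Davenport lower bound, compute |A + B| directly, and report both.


Cauchy-Davenport: |A + B| ≥ min(p, |A| + |B| - 1) for A, B nonempty in Z/pZ.
|A| = 4, |B| = 2, p = 19.
CD lower bound = min(19, 4 + 2 - 1) = min(19, 5) = 5.
Compute A + B mod 19 directly:
a = 1: 1+5=6, 1+15=16
a = 3: 3+5=8, 3+15=18
a = 5: 5+5=10, 5+15=1
a = 12: 12+5=17, 12+15=8
A + B = {1, 6, 8, 10, 16, 17, 18}, so |A + B| = 7.
Verify: 7 ≥ 5? Yes ✓.

CD lower bound = 5, actual |A + B| = 7.


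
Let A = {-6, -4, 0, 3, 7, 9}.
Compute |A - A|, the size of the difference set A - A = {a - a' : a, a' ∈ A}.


A - A = {a - a' : a, a' ∈ A}; |A| = 6.
Bounds: 2|A|-1 ≤ |A - A| ≤ |A|² - |A| + 1, i.e. 11 ≤ |A - A| ≤ 31.
Note: 0 ∈ A - A always (from a - a). The set is symmetric: if d ∈ A - A then -d ∈ A - A.
Enumerate nonzero differences d = a - a' with a > a' (then include -d):
Positive differences: {2, 3, 4, 6, 7, 9, 11, 13, 15}
Full difference set: {0} ∪ (positive diffs) ∪ (negative diffs).
|A - A| = 1 + 2·9 = 19 (matches direct enumeration: 19).

|A - A| = 19


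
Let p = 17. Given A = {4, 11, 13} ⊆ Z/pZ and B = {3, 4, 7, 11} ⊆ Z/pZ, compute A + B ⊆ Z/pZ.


Work in Z/17Z: reduce every sum a + b modulo 17.
Enumerate all 12 pairs:
a = 4: 4+3=7, 4+4=8, 4+7=11, 4+11=15
a = 11: 11+3=14, 11+4=15, 11+7=1, 11+11=5
a = 13: 13+3=16, 13+4=0, 13+7=3, 13+11=7
Distinct residues collected: {0, 1, 3, 5, 7, 8, 11, 14, 15, 16}
|A + B| = 10 (out of 17 total residues).

A + B = {0, 1, 3, 5, 7, 8, 11, 14, 15, 16}


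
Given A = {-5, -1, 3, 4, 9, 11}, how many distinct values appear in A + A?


A + A = {a + a' : a, a' ∈ A}; |A| = 6.
General bounds: 2|A| - 1 ≤ |A + A| ≤ |A|(|A|+1)/2, i.e. 11 ≤ |A + A| ≤ 21.
Lower bound 2|A|-1 is attained iff A is an arithmetic progression.
Enumerate sums a + a' for a ≤ a' (symmetric, so this suffices):
a = -5: -5+-5=-10, -5+-1=-6, -5+3=-2, -5+4=-1, -5+9=4, -5+11=6
a = -1: -1+-1=-2, -1+3=2, -1+4=3, -1+9=8, -1+11=10
a = 3: 3+3=6, 3+4=7, 3+9=12, 3+11=14
a = 4: 4+4=8, 4+9=13, 4+11=15
a = 9: 9+9=18, 9+11=20
a = 11: 11+11=22
Distinct sums: {-10, -6, -2, -1, 2, 3, 4, 6, 7, 8, 10, 12, 13, 14, 15, 18, 20, 22}
|A + A| = 18

|A + A| = 18


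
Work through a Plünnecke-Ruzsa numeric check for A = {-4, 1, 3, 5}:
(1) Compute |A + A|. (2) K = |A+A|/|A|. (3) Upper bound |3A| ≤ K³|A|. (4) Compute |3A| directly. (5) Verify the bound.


|A| = 4.
Step 1: Compute A + A by enumerating all 16 pairs.
A + A = {-8, -3, -1, 1, 2, 4, 6, 8, 10}, so |A + A| = 9.
Step 2: Doubling constant K = |A + A|/|A| = 9/4 = 9/4 ≈ 2.2500.
Step 3: Plünnecke-Ruzsa gives |3A| ≤ K³·|A| = (2.2500)³ · 4 ≈ 45.5625.
Step 4: Compute 3A = A + A + A directly by enumerating all triples (a,b,c) ∈ A³; |3A| = 16.
Step 5: Check 16 ≤ 45.5625? Yes ✓.

K = 9/4, Plünnecke-Ruzsa bound K³|A| ≈ 45.5625, |3A| = 16, inequality holds.


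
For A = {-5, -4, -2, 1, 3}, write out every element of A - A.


A - A = {a - a' : a, a' ∈ A}.
Compute a - a' for each ordered pair (a, a'):
a = -5: -5--5=0, -5--4=-1, -5--2=-3, -5-1=-6, -5-3=-8
a = -4: -4--5=1, -4--4=0, -4--2=-2, -4-1=-5, -4-3=-7
a = -2: -2--5=3, -2--4=2, -2--2=0, -2-1=-3, -2-3=-5
a = 1: 1--5=6, 1--4=5, 1--2=3, 1-1=0, 1-3=-2
a = 3: 3--5=8, 3--4=7, 3--2=5, 3-1=2, 3-3=0
Collecting distinct values (and noting 0 appears from a-a):
A - A = {-8, -7, -6, -5, -3, -2, -1, 0, 1, 2, 3, 5, 6, 7, 8}
|A - A| = 15

A - A = {-8, -7, -6, -5, -3, -2, -1, 0, 1, 2, 3, 5, 6, 7, 8}


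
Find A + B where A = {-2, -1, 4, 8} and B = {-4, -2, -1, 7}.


A + B = {a + b : a ∈ A, b ∈ B}.
Enumerate all |A|·|B| = 4·4 = 16 pairs (a, b) and collect distinct sums.
a = -2: -2+-4=-6, -2+-2=-4, -2+-1=-3, -2+7=5
a = -1: -1+-4=-5, -1+-2=-3, -1+-1=-2, -1+7=6
a = 4: 4+-4=0, 4+-2=2, 4+-1=3, 4+7=11
a = 8: 8+-4=4, 8+-2=6, 8+-1=7, 8+7=15
Collecting distinct sums: A + B = {-6, -5, -4, -3, -2, 0, 2, 3, 4, 5, 6, 7, 11, 15}
|A + B| = 14

A + B = {-6, -5, -4, -3, -2, 0, 2, 3, 4, 5, 6, 7, 11, 15}


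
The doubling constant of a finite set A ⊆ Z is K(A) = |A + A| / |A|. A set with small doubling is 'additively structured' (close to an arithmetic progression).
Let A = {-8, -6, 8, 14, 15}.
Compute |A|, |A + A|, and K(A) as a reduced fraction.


|A| = 5.
Compute A + A by enumerating all 25 pairs.
A + A = {-16, -14, -12, 0, 2, 6, 7, 8, 9, 16, 22, 23, 28, 29, 30}, so |A + A| = 15.
K = |A + A| / |A| = 15/5 = 3/1 ≈ 3.0000.
Reference: AP of size 5 gives K = 9/5 ≈ 1.8000; a fully generic set of size 5 gives K ≈ 3.0000.

|A| = 5, |A + A| = 15, K = 15/5 = 3/1.


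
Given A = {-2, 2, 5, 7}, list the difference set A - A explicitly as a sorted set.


A - A = {a - a' : a, a' ∈ A}.
Compute a - a' for each ordered pair (a, a'):
a = -2: -2--2=0, -2-2=-4, -2-5=-7, -2-7=-9
a = 2: 2--2=4, 2-2=0, 2-5=-3, 2-7=-5
a = 5: 5--2=7, 5-2=3, 5-5=0, 5-7=-2
a = 7: 7--2=9, 7-2=5, 7-5=2, 7-7=0
Collecting distinct values (and noting 0 appears from a-a):
A - A = {-9, -7, -5, -4, -3, -2, 0, 2, 3, 4, 5, 7, 9}
|A - A| = 13

A - A = {-9, -7, -5, -4, -3, -2, 0, 2, 3, 4, 5, 7, 9}


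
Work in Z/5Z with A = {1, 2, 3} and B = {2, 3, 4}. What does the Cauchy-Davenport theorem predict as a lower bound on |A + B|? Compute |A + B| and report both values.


Cauchy-Davenport: |A + B| ≥ min(p, |A| + |B| - 1) for A, B nonempty in Z/pZ.
|A| = 3, |B| = 3, p = 5.
CD lower bound = min(5, 3 + 3 - 1) = min(5, 5) = 5.
Compute A + B mod 5 directly:
a = 1: 1+2=3, 1+3=4, 1+4=0
a = 2: 2+2=4, 2+3=0, 2+4=1
a = 3: 3+2=0, 3+3=1, 3+4=2
A + B = {0, 1, 2, 3, 4}, so |A + B| = 5.
Verify: 5 ≥ 5? Yes ✓.

CD lower bound = 5, actual |A + B| = 5.


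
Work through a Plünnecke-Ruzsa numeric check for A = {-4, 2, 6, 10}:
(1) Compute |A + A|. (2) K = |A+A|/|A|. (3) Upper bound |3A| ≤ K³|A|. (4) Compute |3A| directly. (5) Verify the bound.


|A| = 4.
Step 1: Compute A + A by enumerating all 16 pairs.
A + A = {-8, -2, 2, 4, 6, 8, 12, 16, 20}, so |A + A| = 9.
Step 2: Doubling constant K = |A + A|/|A| = 9/4 = 9/4 ≈ 2.2500.
Step 3: Plünnecke-Ruzsa gives |3A| ≤ K³·|A| = (2.2500)³ · 4 ≈ 45.5625.
Step 4: Compute 3A = A + A + A directly by enumerating all triples (a,b,c) ∈ A³; |3A| = 16.
Step 5: Check 16 ≤ 45.5625? Yes ✓.

K = 9/4, Plünnecke-Ruzsa bound K³|A| ≈ 45.5625, |3A| = 16, inequality holds.


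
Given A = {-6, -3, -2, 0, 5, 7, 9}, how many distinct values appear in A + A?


A + A = {a + a' : a, a' ∈ A}; |A| = 7.
General bounds: 2|A| - 1 ≤ |A + A| ≤ |A|(|A|+1)/2, i.e. 13 ≤ |A + A| ≤ 28.
Lower bound 2|A|-1 is attained iff A is an arithmetic progression.
Enumerate sums a + a' for a ≤ a' (symmetric, so this suffices):
a = -6: -6+-6=-12, -6+-3=-9, -6+-2=-8, -6+0=-6, -6+5=-1, -6+7=1, -6+9=3
a = -3: -3+-3=-6, -3+-2=-5, -3+0=-3, -3+5=2, -3+7=4, -3+9=6
a = -2: -2+-2=-4, -2+0=-2, -2+5=3, -2+7=5, -2+9=7
a = 0: 0+0=0, 0+5=5, 0+7=7, 0+9=9
a = 5: 5+5=10, 5+7=12, 5+9=14
a = 7: 7+7=14, 7+9=16
a = 9: 9+9=18
Distinct sums: {-12, -9, -8, -6, -5, -4, -3, -2, -1, 0, 1, 2, 3, 4, 5, 6, 7, 9, 10, 12, 14, 16, 18}
|A + A| = 23

|A + A| = 23


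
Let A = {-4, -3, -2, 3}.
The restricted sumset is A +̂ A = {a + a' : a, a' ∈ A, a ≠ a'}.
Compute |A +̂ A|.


Restricted sumset: A +̂ A = {a + a' : a ∈ A, a' ∈ A, a ≠ a'}.
Equivalently, take A + A and drop any sum 2a that is achievable ONLY as a + a for a ∈ A (i.e. sums representable only with equal summands).
Enumerate pairs (a, a') with a < a' (symmetric, so each unordered pair gives one sum; this covers all a ≠ a'):
  -4 + -3 = -7
  -4 + -2 = -6
  -4 + 3 = -1
  -3 + -2 = -5
  -3 + 3 = 0
  -2 + 3 = 1
Collected distinct sums: {-7, -6, -5, -1, 0, 1}
|A +̂ A| = 6
(Reference bound: |A +̂ A| ≥ 2|A| - 3 for |A| ≥ 2, with |A| = 4 giving ≥ 5.)

|A +̂ A| = 6


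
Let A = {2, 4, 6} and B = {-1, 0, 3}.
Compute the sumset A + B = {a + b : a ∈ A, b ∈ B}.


A + B = {a + b : a ∈ A, b ∈ B}.
Enumerate all |A|·|B| = 3·3 = 9 pairs (a, b) and collect distinct sums.
a = 2: 2+-1=1, 2+0=2, 2+3=5
a = 4: 4+-1=3, 4+0=4, 4+3=7
a = 6: 6+-1=5, 6+0=6, 6+3=9
Collecting distinct sums: A + B = {1, 2, 3, 4, 5, 6, 7, 9}
|A + B| = 8

A + B = {1, 2, 3, 4, 5, 6, 7, 9}


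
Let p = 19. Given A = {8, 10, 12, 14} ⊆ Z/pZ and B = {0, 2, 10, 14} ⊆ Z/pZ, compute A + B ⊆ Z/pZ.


Work in Z/19Z: reduce every sum a + b modulo 19.
Enumerate all 16 pairs:
a = 8: 8+0=8, 8+2=10, 8+10=18, 8+14=3
a = 10: 10+0=10, 10+2=12, 10+10=1, 10+14=5
a = 12: 12+0=12, 12+2=14, 12+10=3, 12+14=7
a = 14: 14+0=14, 14+2=16, 14+10=5, 14+14=9
Distinct residues collected: {1, 3, 5, 7, 8, 9, 10, 12, 14, 16, 18}
|A + B| = 11 (out of 19 total residues).

A + B = {1, 3, 5, 7, 8, 9, 10, 12, 14, 16, 18}


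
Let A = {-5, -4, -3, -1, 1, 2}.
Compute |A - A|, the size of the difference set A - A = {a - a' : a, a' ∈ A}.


A - A = {a - a' : a, a' ∈ A}; |A| = 6.
Bounds: 2|A|-1 ≤ |A - A| ≤ |A|² - |A| + 1, i.e. 11 ≤ |A - A| ≤ 31.
Note: 0 ∈ A - A always (from a - a). The set is symmetric: if d ∈ A - A then -d ∈ A - A.
Enumerate nonzero differences d = a - a' with a > a' (then include -d):
Positive differences: {1, 2, 3, 4, 5, 6, 7}
Full difference set: {0} ∪ (positive diffs) ∪ (negative diffs).
|A - A| = 1 + 2·7 = 15 (matches direct enumeration: 15).

|A - A| = 15


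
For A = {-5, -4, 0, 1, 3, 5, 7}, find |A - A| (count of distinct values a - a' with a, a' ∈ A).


A - A = {a - a' : a, a' ∈ A}; |A| = 7.
Bounds: 2|A|-1 ≤ |A - A| ≤ |A|² - |A| + 1, i.e. 13 ≤ |A - A| ≤ 43.
Note: 0 ∈ A - A always (from a - a). The set is symmetric: if d ∈ A - A then -d ∈ A - A.
Enumerate nonzero differences d = a - a' with a > a' (then include -d):
Positive differences: {1, 2, 3, 4, 5, 6, 7, 8, 9, 10, 11, 12}
Full difference set: {0} ∪ (positive diffs) ∪ (negative diffs).
|A - A| = 1 + 2·12 = 25 (matches direct enumeration: 25).

|A - A| = 25


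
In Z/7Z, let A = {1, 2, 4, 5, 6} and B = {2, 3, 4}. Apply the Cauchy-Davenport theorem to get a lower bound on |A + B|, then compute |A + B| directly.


Cauchy-Davenport: |A + B| ≥ min(p, |A| + |B| - 1) for A, B nonempty in Z/pZ.
|A| = 5, |B| = 3, p = 7.
CD lower bound = min(7, 5 + 3 - 1) = min(7, 7) = 7.
Compute A + B mod 7 directly:
a = 1: 1+2=3, 1+3=4, 1+4=5
a = 2: 2+2=4, 2+3=5, 2+4=6
a = 4: 4+2=6, 4+3=0, 4+4=1
a = 5: 5+2=0, 5+3=1, 5+4=2
a = 6: 6+2=1, 6+3=2, 6+4=3
A + B = {0, 1, 2, 3, 4, 5, 6}, so |A + B| = 7.
Verify: 7 ≥ 7? Yes ✓.

CD lower bound = 7, actual |A + B| = 7.


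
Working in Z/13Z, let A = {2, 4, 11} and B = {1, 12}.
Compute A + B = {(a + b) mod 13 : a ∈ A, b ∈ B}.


Work in Z/13Z: reduce every sum a + b modulo 13.
Enumerate all 6 pairs:
a = 2: 2+1=3, 2+12=1
a = 4: 4+1=5, 4+12=3
a = 11: 11+1=12, 11+12=10
Distinct residues collected: {1, 3, 5, 10, 12}
|A + B| = 5 (out of 13 total residues).

A + B = {1, 3, 5, 10, 12}


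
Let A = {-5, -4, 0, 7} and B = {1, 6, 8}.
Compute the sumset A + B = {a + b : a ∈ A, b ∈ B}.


A + B = {a + b : a ∈ A, b ∈ B}.
Enumerate all |A|·|B| = 4·3 = 12 pairs (a, b) and collect distinct sums.
a = -5: -5+1=-4, -5+6=1, -5+8=3
a = -4: -4+1=-3, -4+6=2, -4+8=4
a = 0: 0+1=1, 0+6=6, 0+8=8
a = 7: 7+1=8, 7+6=13, 7+8=15
Collecting distinct sums: A + B = {-4, -3, 1, 2, 3, 4, 6, 8, 13, 15}
|A + B| = 10

A + B = {-4, -3, 1, 2, 3, 4, 6, 8, 13, 15}


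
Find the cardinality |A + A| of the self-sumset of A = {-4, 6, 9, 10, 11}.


A + A = {a + a' : a, a' ∈ A}; |A| = 5.
General bounds: 2|A| - 1 ≤ |A + A| ≤ |A|(|A|+1)/2, i.e. 9 ≤ |A + A| ≤ 15.
Lower bound 2|A|-1 is attained iff A is an arithmetic progression.
Enumerate sums a + a' for a ≤ a' (symmetric, so this suffices):
a = -4: -4+-4=-8, -4+6=2, -4+9=5, -4+10=6, -4+11=7
a = 6: 6+6=12, 6+9=15, 6+10=16, 6+11=17
a = 9: 9+9=18, 9+10=19, 9+11=20
a = 10: 10+10=20, 10+11=21
a = 11: 11+11=22
Distinct sums: {-8, 2, 5, 6, 7, 12, 15, 16, 17, 18, 19, 20, 21, 22}
|A + A| = 14

|A + A| = 14


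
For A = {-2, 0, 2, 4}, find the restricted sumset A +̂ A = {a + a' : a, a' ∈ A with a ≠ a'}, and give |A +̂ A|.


Restricted sumset: A +̂ A = {a + a' : a ∈ A, a' ∈ A, a ≠ a'}.
Equivalently, take A + A and drop any sum 2a that is achievable ONLY as a + a for a ∈ A (i.e. sums representable only with equal summands).
Enumerate pairs (a, a') with a < a' (symmetric, so each unordered pair gives one sum; this covers all a ≠ a'):
  -2 + 0 = -2
  -2 + 2 = 0
  -2 + 4 = 2
  0 + 2 = 2
  0 + 4 = 4
  2 + 4 = 6
Collected distinct sums: {-2, 0, 2, 4, 6}
|A +̂ A| = 5
(Reference bound: |A +̂ A| ≥ 2|A| - 3 for |A| ≥ 2, with |A| = 4 giving ≥ 5.)

|A +̂ A| = 5


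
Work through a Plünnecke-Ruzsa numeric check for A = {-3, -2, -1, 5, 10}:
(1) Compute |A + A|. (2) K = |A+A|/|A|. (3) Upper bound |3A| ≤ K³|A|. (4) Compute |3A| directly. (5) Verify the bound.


|A| = 5.
Step 1: Compute A + A by enumerating all 25 pairs.
A + A = {-6, -5, -4, -3, -2, 2, 3, 4, 7, 8, 9, 10, 15, 20}, so |A + A| = 14.
Step 2: Doubling constant K = |A + A|/|A| = 14/5 = 14/5 ≈ 2.8000.
Step 3: Plünnecke-Ruzsa gives |3A| ≤ K³·|A| = (2.8000)³ · 5 ≈ 109.7600.
Step 4: Compute 3A = A + A + A directly by enumerating all triples (a,b,c) ∈ A³; |3A| = 28.
Step 5: Check 28 ≤ 109.7600? Yes ✓.

K = 14/5, Plünnecke-Ruzsa bound K³|A| ≈ 109.7600, |3A| = 28, inequality holds.


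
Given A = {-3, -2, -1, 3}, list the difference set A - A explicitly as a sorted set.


A - A = {a - a' : a, a' ∈ A}.
Compute a - a' for each ordered pair (a, a'):
a = -3: -3--3=0, -3--2=-1, -3--1=-2, -3-3=-6
a = -2: -2--3=1, -2--2=0, -2--1=-1, -2-3=-5
a = -1: -1--3=2, -1--2=1, -1--1=0, -1-3=-4
a = 3: 3--3=6, 3--2=5, 3--1=4, 3-3=0
Collecting distinct values (and noting 0 appears from a-a):
A - A = {-6, -5, -4, -2, -1, 0, 1, 2, 4, 5, 6}
|A - A| = 11

A - A = {-6, -5, -4, -2, -1, 0, 1, 2, 4, 5, 6}


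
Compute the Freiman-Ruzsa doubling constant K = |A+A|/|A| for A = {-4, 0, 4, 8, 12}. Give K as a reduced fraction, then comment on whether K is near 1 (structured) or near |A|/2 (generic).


|A| = 5.
Compute A + A by enumerating all 25 pairs.
A + A = {-8, -4, 0, 4, 8, 12, 16, 20, 24}, so |A + A| = 9.
K = |A + A| / |A| = 9/5 (already in lowest terms) ≈ 1.8000.
Reference: AP of size 5 gives K = 9/5 ≈ 1.8000; a fully generic set of size 5 gives K ≈ 3.0000.

|A| = 5, |A + A| = 9, K = 9/5.


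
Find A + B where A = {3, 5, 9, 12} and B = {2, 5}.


A + B = {a + b : a ∈ A, b ∈ B}.
Enumerate all |A|·|B| = 4·2 = 8 pairs (a, b) and collect distinct sums.
a = 3: 3+2=5, 3+5=8
a = 5: 5+2=7, 5+5=10
a = 9: 9+2=11, 9+5=14
a = 12: 12+2=14, 12+5=17
Collecting distinct sums: A + B = {5, 7, 8, 10, 11, 14, 17}
|A + B| = 7

A + B = {5, 7, 8, 10, 11, 14, 17}


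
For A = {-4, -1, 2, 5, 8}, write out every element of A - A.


A - A = {a - a' : a, a' ∈ A}.
Compute a - a' for each ordered pair (a, a'):
a = -4: -4--4=0, -4--1=-3, -4-2=-6, -4-5=-9, -4-8=-12
a = -1: -1--4=3, -1--1=0, -1-2=-3, -1-5=-6, -1-8=-9
a = 2: 2--4=6, 2--1=3, 2-2=0, 2-5=-3, 2-8=-6
a = 5: 5--4=9, 5--1=6, 5-2=3, 5-5=0, 5-8=-3
a = 8: 8--4=12, 8--1=9, 8-2=6, 8-5=3, 8-8=0
Collecting distinct values (and noting 0 appears from a-a):
A - A = {-12, -9, -6, -3, 0, 3, 6, 9, 12}
|A - A| = 9

A - A = {-12, -9, -6, -3, 0, 3, 6, 9, 12}


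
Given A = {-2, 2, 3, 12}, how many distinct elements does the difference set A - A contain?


A - A = {a - a' : a, a' ∈ A}; |A| = 4.
Bounds: 2|A|-1 ≤ |A - A| ≤ |A|² - |A| + 1, i.e. 7 ≤ |A - A| ≤ 13.
Note: 0 ∈ A - A always (from a - a). The set is symmetric: if d ∈ A - A then -d ∈ A - A.
Enumerate nonzero differences d = a - a' with a > a' (then include -d):
Positive differences: {1, 4, 5, 9, 10, 14}
Full difference set: {0} ∪ (positive diffs) ∪ (negative diffs).
|A - A| = 1 + 2·6 = 13 (matches direct enumeration: 13).

|A - A| = 13


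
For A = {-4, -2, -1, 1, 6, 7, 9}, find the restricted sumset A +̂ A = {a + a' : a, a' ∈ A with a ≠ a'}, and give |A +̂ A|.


Restricted sumset: A +̂ A = {a + a' : a ∈ A, a' ∈ A, a ≠ a'}.
Equivalently, take A + A and drop any sum 2a that is achievable ONLY as a + a for a ∈ A (i.e. sums representable only with equal summands).
Enumerate pairs (a, a') with a < a' (symmetric, so each unordered pair gives one sum; this covers all a ≠ a'):
  -4 + -2 = -6
  -4 + -1 = -5
  -4 + 1 = -3
  -4 + 6 = 2
  -4 + 7 = 3
  -4 + 9 = 5
  -2 + -1 = -3
  -2 + 1 = -1
  -2 + 6 = 4
  -2 + 7 = 5
  -2 + 9 = 7
  -1 + 1 = 0
  -1 + 6 = 5
  -1 + 7 = 6
  -1 + 9 = 8
  1 + 6 = 7
  1 + 7 = 8
  1 + 9 = 10
  6 + 7 = 13
  6 + 9 = 15
  7 + 9 = 16
Collected distinct sums: {-6, -5, -3, -1, 0, 2, 3, 4, 5, 6, 7, 8, 10, 13, 15, 16}
|A +̂ A| = 16
(Reference bound: |A +̂ A| ≥ 2|A| - 3 for |A| ≥ 2, with |A| = 7 giving ≥ 11.)

|A +̂ A| = 16


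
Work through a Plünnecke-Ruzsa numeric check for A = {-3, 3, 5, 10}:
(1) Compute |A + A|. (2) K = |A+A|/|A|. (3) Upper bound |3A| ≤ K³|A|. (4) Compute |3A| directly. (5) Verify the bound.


|A| = 4.
Step 1: Compute A + A by enumerating all 16 pairs.
A + A = {-6, 0, 2, 6, 7, 8, 10, 13, 15, 20}, so |A + A| = 10.
Step 2: Doubling constant K = |A + A|/|A| = 10/4 = 10/4 ≈ 2.5000.
Step 3: Plünnecke-Ruzsa gives |3A| ≤ K³·|A| = (2.5000)³ · 4 ≈ 62.5000.
Step 4: Compute 3A = A + A + A directly by enumerating all triples (a,b,c) ∈ A³; |3A| = 20.
Step 5: Check 20 ≤ 62.5000? Yes ✓.

K = 10/4, Plünnecke-Ruzsa bound K³|A| ≈ 62.5000, |3A| = 20, inequality holds.


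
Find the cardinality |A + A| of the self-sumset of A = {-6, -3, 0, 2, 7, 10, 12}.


A + A = {a + a' : a, a' ∈ A}; |A| = 7.
General bounds: 2|A| - 1 ≤ |A + A| ≤ |A|(|A|+1)/2, i.e. 13 ≤ |A + A| ≤ 28.
Lower bound 2|A|-1 is attained iff A is an arithmetic progression.
Enumerate sums a + a' for a ≤ a' (symmetric, so this suffices):
a = -6: -6+-6=-12, -6+-3=-9, -6+0=-6, -6+2=-4, -6+7=1, -6+10=4, -6+12=6
a = -3: -3+-3=-6, -3+0=-3, -3+2=-1, -3+7=4, -3+10=7, -3+12=9
a = 0: 0+0=0, 0+2=2, 0+7=7, 0+10=10, 0+12=12
a = 2: 2+2=4, 2+7=9, 2+10=12, 2+12=14
a = 7: 7+7=14, 7+10=17, 7+12=19
a = 10: 10+10=20, 10+12=22
a = 12: 12+12=24
Distinct sums: {-12, -9, -6, -4, -3, -1, 0, 1, 2, 4, 6, 7, 9, 10, 12, 14, 17, 19, 20, 22, 24}
|A + A| = 21

|A + A| = 21


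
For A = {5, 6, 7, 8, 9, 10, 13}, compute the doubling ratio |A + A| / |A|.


|A| = 7.
Compute A + A by enumerating all 49 pairs.
A + A = {10, 11, 12, 13, 14, 15, 16, 17, 18, 19, 20, 21, 22, 23, 26}, so |A + A| = 15.
K = |A + A| / |A| = 15/7 (already in lowest terms) ≈ 2.1429.
Reference: AP of size 7 gives K = 13/7 ≈ 1.8571; a fully generic set of size 7 gives K ≈ 4.0000.

|A| = 7, |A + A| = 15, K = 15/7.


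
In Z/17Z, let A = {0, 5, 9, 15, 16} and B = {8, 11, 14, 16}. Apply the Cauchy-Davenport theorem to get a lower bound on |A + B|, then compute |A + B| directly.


Cauchy-Davenport: |A + B| ≥ min(p, |A| + |B| - 1) for A, B nonempty in Z/pZ.
|A| = 5, |B| = 4, p = 17.
CD lower bound = min(17, 5 + 4 - 1) = min(17, 8) = 8.
Compute A + B mod 17 directly:
a = 0: 0+8=8, 0+11=11, 0+14=14, 0+16=16
a = 5: 5+8=13, 5+11=16, 5+14=2, 5+16=4
a = 9: 9+8=0, 9+11=3, 9+14=6, 9+16=8
a = 15: 15+8=6, 15+11=9, 15+14=12, 15+16=14
a = 16: 16+8=7, 16+11=10, 16+14=13, 16+16=15
A + B = {0, 2, 3, 4, 6, 7, 8, 9, 10, 11, 12, 13, 14, 15, 16}, so |A + B| = 15.
Verify: 15 ≥ 8? Yes ✓.

CD lower bound = 8, actual |A + B| = 15.


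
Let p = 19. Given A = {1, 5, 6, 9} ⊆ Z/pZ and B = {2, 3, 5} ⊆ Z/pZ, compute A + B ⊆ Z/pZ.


Work in Z/19Z: reduce every sum a + b modulo 19.
Enumerate all 12 pairs:
a = 1: 1+2=3, 1+3=4, 1+5=6
a = 5: 5+2=7, 5+3=8, 5+5=10
a = 6: 6+2=8, 6+3=9, 6+5=11
a = 9: 9+2=11, 9+3=12, 9+5=14
Distinct residues collected: {3, 4, 6, 7, 8, 9, 10, 11, 12, 14}
|A + B| = 10 (out of 19 total residues).

A + B = {3, 4, 6, 7, 8, 9, 10, 11, 12, 14}


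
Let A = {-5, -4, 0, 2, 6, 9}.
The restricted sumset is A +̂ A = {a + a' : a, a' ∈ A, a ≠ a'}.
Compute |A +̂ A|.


Restricted sumset: A +̂ A = {a + a' : a ∈ A, a' ∈ A, a ≠ a'}.
Equivalently, take A + A and drop any sum 2a that is achievable ONLY as a + a for a ∈ A (i.e. sums representable only with equal summands).
Enumerate pairs (a, a') with a < a' (symmetric, so each unordered pair gives one sum; this covers all a ≠ a'):
  -5 + -4 = -9
  -5 + 0 = -5
  -5 + 2 = -3
  -5 + 6 = 1
  -5 + 9 = 4
  -4 + 0 = -4
  -4 + 2 = -2
  -4 + 6 = 2
  -4 + 9 = 5
  0 + 2 = 2
  0 + 6 = 6
  0 + 9 = 9
  2 + 6 = 8
  2 + 9 = 11
  6 + 9 = 15
Collected distinct sums: {-9, -5, -4, -3, -2, 1, 2, 4, 5, 6, 8, 9, 11, 15}
|A +̂ A| = 14
(Reference bound: |A +̂ A| ≥ 2|A| - 3 for |A| ≥ 2, with |A| = 6 giving ≥ 9.)

|A +̂ A| = 14


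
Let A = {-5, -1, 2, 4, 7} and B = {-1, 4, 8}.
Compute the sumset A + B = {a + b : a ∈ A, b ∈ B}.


A + B = {a + b : a ∈ A, b ∈ B}.
Enumerate all |A|·|B| = 5·3 = 15 pairs (a, b) and collect distinct sums.
a = -5: -5+-1=-6, -5+4=-1, -5+8=3
a = -1: -1+-1=-2, -1+4=3, -1+8=7
a = 2: 2+-1=1, 2+4=6, 2+8=10
a = 4: 4+-1=3, 4+4=8, 4+8=12
a = 7: 7+-1=6, 7+4=11, 7+8=15
Collecting distinct sums: A + B = {-6, -2, -1, 1, 3, 6, 7, 8, 10, 11, 12, 15}
|A + B| = 12

A + B = {-6, -2, -1, 1, 3, 6, 7, 8, 10, 11, 12, 15}


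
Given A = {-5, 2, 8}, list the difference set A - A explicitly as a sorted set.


A - A = {a - a' : a, a' ∈ A}.
Compute a - a' for each ordered pair (a, a'):
a = -5: -5--5=0, -5-2=-7, -5-8=-13
a = 2: 2--5=7, 2-2=0, 2-8=-6
a = 8: 8--5=13, 8-2=6, 8-8=0
Collecting distinct values (and noting 0 appears from a-a):
A - A = {-13, -7, -6, 0, 6, 7, 13}
|A - A| = 7

A - A = {-13, -7, -6, 0, 6, 7, 13}


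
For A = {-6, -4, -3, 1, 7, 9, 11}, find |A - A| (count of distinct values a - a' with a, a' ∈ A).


A - A = {a - a' : a, a' ∈ A}; |A| = 7.
Bounds: 2|A|-1 ≤ |A - A| ≤ |A|² - |A| + 1, i.e. 13 ≤ |A - A| ≤ 43.
Note: 0 ∈ A - A always (from a - a). The set is symmetric: if d ∈ A - A then -d ∈ A - A.
Enumerate nonzero differences d = a - a' with a > a' (then include -d):
Positive differences: {1, 2, 3, 4, 5, 6, 7, 8, 10, 11, 12, 13, 14, 15, 17}
Full difference set: {0} ∪ (positive diffs) ∪ (negative diffs).
|A - A| = 1 + 2·15 = 31 (matches direct enumeration: 31).

|A - A| = 31
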